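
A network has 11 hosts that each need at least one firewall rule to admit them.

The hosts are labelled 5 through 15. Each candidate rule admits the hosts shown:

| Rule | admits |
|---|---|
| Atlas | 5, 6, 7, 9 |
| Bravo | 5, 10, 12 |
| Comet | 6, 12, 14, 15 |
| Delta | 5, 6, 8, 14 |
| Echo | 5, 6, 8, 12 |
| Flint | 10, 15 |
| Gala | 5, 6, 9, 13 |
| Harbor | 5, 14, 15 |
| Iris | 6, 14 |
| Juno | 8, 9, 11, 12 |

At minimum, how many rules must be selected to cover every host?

5

Atlas and Comet and Flint and Gala and Juno together: Atlas ∪ Comet ∪ Flint ∪ Gala ∪ Juno = {5, 6, 7, 8, 9, 10, 11, 12, 13, 14, 15} — every host is covered.
No 4 of the 10 rules cover everything (all 210 combinations miss at least one host), so 5 is optimal.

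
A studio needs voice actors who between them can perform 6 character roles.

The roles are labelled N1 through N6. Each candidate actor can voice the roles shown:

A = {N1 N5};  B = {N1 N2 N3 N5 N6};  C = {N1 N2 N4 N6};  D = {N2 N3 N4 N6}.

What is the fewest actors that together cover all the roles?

2

A and D together: A ∪ D = {N1, N2, N3, N4, N5, N6} — every role is covered.
No single actor has all 6 roles (the largest, B, has 5), so 2 is optimal.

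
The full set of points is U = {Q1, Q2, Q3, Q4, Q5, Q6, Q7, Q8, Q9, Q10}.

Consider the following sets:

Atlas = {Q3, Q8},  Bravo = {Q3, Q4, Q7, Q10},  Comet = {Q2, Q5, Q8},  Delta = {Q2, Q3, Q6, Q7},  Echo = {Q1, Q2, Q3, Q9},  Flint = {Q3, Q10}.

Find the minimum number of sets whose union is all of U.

Bravo, Comet, Delta, and Echo cover everything between them: the union {Q1, Q2, Q3, Q4, Q5, Q6, Q7, Q8, Q9, Q10} is all of U.
Only Delta contains Q6, so Delta is forced; the remaining 6 points need at least 3 more sets (each remaining set adds at most 2) — so at least 4 sets are needed, and 4 is optimal.

4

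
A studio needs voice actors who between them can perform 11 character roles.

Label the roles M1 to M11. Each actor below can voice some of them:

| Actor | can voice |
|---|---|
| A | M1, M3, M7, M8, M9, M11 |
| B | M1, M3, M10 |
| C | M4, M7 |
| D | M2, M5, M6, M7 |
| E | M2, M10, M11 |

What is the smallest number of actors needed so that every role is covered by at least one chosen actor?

A and C and D and E together: A ∪ C ∪ D ∪ E = {M1, M2, M3, M4, M5, M6, M7, M8, M9, M10, M11} — every role is covered.
No 3 of the 5 actors cover everything (all 10 combinations miss at least one role), so 4 is optimal.

4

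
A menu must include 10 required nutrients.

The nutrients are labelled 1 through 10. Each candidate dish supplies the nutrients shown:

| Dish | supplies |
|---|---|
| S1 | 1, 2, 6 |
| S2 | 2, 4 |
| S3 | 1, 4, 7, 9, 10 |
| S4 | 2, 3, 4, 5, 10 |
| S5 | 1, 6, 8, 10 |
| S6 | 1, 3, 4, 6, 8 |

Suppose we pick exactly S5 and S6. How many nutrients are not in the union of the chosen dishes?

4

Union of S5, S6 = {1, 3, 4, 6, 8, 10}.
Not covered: 2, 5, 7, 9 — 4 nutrients.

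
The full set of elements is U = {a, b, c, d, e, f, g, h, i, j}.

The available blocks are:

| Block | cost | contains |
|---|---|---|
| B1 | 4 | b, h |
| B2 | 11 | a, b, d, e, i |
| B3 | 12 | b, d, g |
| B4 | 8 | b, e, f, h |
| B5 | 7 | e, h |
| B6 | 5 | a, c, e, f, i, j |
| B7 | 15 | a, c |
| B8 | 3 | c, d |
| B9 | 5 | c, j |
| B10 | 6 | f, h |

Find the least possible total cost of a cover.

B1, B3, B6 together cover every element (B1 ∪ B3 ∪ B6 = {a, b, c, d, e, f, g, h, i, j}); total cost 4 + 12 + 5 = 21.
The greedy pick B6, B1, B8, B3 costs 24; no covering selection beats 21.

21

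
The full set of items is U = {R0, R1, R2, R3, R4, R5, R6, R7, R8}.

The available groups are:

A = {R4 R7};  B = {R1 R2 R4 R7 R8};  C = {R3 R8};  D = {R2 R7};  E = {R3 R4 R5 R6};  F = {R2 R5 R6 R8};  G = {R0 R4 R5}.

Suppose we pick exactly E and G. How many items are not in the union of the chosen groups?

4

Union of E, G = {R0, R3, R4, R5, R6}.
Not covered: R1, R2, R7, R8 — 4 items.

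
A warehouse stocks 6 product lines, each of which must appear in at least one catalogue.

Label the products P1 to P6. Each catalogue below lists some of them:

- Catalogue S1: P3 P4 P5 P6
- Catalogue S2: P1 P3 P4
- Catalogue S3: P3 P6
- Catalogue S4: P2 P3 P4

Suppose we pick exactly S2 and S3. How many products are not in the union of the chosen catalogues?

2

Union of S2, S3 = {P1, P3, P4, P6}.
Not covered: P2, P5 — 2 products.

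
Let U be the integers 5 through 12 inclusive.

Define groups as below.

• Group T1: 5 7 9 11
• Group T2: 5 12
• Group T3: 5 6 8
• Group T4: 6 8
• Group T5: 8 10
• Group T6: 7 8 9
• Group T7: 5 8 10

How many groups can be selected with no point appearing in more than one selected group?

T2, T4 are pairwise disjoint (T2={5,12}; T4={6,8}).
Every remaining group overlaps one of these, and no 3 of the listed groups are pairwise disjoint, so 2 is the maximum.

2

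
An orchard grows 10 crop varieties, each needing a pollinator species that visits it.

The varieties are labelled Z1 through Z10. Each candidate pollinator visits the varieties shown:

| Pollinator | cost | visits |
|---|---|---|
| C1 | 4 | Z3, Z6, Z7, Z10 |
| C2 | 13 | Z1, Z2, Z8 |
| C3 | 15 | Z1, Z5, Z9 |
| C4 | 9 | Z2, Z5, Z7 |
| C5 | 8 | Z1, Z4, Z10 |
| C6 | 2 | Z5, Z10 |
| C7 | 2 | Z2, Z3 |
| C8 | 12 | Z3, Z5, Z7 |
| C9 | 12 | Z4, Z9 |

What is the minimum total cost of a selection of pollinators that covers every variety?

C1, C2, C6, C9 together cover every variety (C1 ∪ C2 ∪ C6 ∪ C9 = {Z1, Z2, Z3, Z4, Z5, Z6, Z7, Z8, Z9, Z10}); total cost 4 + 13 + 2 + 12 = 31.
The greedy pick C1, C6, C7, C5, C9, C2 costs 41; no covering selection beats 31.

31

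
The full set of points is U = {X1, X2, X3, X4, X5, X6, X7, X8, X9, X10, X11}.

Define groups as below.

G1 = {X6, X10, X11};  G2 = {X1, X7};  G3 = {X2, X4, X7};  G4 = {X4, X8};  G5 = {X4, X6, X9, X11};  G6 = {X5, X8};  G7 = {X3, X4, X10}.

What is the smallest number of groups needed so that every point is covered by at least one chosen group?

G2 and G3 and G5 and G6 and G7 together: G2 ∪ G3 ∪ G5 ∪ G6 ∪ G7 = {X1, X2, X3, X4, X5, X6, X7, X8, X9, X10, X11} — every point is covered.
Only G5 contains X9, so G5 is forced; the remaining 7 points need at least 4 more groups (each remaining group adds at most 2) — so at least 5 groups are needed, and 5 is optimal.

5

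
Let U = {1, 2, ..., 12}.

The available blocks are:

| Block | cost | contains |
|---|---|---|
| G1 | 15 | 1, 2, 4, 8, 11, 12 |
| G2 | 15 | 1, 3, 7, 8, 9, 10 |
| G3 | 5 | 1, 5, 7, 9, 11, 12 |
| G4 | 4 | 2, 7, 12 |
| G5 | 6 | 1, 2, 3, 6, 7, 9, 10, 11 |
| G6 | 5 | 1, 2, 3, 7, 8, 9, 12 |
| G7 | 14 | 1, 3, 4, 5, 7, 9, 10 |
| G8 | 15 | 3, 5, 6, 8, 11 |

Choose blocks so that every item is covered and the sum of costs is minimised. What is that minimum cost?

25

G5, G6, G7 together cover every item (G5 ∪ G6 ∪ G7 = {1, 2, 3, 4, 5, 6, 7, 8, 9, 10, 11, 12}); total cost 6 + 5 + 14 = 25.
The greedy pick G6, G5, G3, G7 costs 30; no covering selection beats 25.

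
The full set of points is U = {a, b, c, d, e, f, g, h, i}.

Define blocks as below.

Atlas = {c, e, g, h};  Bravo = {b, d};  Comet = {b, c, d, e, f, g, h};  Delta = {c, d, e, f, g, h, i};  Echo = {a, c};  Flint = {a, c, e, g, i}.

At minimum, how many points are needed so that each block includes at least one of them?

2

The 2 points {b, c} hit every block.
The blocks Bravo, Echo are pairwise disjoint, so any hitting set needs a separate point for each — at least 2. Hence 2 is optimal.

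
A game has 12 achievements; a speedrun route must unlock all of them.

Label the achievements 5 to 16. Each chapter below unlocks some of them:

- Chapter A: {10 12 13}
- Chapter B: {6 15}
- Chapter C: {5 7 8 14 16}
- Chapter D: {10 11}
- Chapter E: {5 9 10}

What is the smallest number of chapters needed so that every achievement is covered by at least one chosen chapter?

Take {A, B, C, D, E}. Their union is {5, 6, 7, 8, 9, 10, 11, 12, 13, 14, 15, 16}, which is all 12 achievements.
No 4 of the 5 chapters cover everything (all 5 combinations miss at least one achievement), so 5 is optimal.

5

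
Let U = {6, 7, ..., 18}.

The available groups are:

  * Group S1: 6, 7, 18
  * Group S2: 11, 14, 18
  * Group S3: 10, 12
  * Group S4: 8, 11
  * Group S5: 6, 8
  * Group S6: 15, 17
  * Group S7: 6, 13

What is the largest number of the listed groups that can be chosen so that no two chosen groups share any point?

4

S3, S4, S6, S7 are pairwise disjoint (S3={10,12}; S4={8,11}; S6={15,17}; S7={6,13}).
Every remaining group overlaps one of these, and no 5 of the listed groups are pairwise disjoint, so 4 is the maximum.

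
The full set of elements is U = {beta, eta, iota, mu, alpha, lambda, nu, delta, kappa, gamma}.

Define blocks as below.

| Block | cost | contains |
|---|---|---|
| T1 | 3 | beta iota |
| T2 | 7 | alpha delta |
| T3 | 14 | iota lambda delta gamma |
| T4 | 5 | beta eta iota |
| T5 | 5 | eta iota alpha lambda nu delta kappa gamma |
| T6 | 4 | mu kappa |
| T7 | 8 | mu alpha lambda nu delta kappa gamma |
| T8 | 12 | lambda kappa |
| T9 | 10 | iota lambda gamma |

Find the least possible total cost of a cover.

12

T1, T5, T6 together cover every element (T1 ∪ T5 ∪ T6 = {beta, eta, iota, mu, alpha, lambda, nu, delta, kappa, gamma}); total cost 3 + 5 + 4 = 12.
No covering selection has total cost below 12.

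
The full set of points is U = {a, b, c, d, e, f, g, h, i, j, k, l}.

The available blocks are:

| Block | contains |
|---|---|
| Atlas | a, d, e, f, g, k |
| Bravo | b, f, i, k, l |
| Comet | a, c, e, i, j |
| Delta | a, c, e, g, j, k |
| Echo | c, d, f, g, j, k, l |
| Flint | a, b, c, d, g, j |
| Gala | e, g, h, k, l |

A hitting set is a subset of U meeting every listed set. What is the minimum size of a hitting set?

Take T = {a, l}. Each listed block contains at least one of these, so T is a hitting set of size 2.
No single point lies in every block, so at least 2 are needed and 2 is optimal.

2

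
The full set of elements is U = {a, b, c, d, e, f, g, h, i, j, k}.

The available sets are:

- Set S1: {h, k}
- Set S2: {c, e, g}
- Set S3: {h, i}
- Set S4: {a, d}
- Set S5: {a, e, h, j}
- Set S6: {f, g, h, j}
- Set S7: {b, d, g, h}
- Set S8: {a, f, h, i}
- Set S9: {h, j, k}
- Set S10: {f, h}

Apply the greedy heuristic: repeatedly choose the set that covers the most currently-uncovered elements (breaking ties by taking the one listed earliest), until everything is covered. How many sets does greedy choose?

Greedy: pick S5 (covers 4 new) → pick S7 (covers 3 new) → pick S8 (covers 2 new) → pick S1 (covers 1 new) → pick S2 (covers 1 new). Total picks: 5.
(The true minimum cover uses only 4 sets, so greedy is not optimal here.)

5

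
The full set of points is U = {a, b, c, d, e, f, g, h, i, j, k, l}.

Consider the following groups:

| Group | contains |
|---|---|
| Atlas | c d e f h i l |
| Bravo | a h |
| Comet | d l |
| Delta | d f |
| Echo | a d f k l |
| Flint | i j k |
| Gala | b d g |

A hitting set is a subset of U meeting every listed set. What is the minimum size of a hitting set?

3

Take T = {a, d, i}. Each listed group contains at least one of these, so T is a hitting set of size 3.
The groups Bravo, Delta, Flint are pairwise disjoint, so any hitting set needs a separate point for each — at least 3. Hence 3 is optimal.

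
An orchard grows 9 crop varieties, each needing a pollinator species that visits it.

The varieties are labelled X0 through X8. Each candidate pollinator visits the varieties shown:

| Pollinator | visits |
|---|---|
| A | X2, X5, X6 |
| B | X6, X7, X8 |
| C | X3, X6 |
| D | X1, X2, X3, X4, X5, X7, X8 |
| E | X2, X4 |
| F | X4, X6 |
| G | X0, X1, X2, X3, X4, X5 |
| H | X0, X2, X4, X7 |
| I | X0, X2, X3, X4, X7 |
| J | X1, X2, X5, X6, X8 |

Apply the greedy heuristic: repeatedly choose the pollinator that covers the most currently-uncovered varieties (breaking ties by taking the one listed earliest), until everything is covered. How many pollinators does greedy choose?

3

Greedy: pick D (covers 7 new) → pick A (covers 1 new) → pick G (covers 1 new). Total picks: 3.
(The true minimum cover uses only 2 pollinators, so greedy is not optimal here.)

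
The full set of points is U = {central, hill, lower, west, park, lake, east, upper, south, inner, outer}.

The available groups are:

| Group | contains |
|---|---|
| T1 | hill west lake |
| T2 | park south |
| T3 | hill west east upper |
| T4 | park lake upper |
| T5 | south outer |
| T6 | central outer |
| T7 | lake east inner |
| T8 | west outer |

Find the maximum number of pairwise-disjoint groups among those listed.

T2, T3, T6 are pairwise disjoint (T2={park,south}; T3={hill,west,east,upper}; T6={central,outer}).
Every remaining group overlaps one of these, and no 4 of the listed groups are pairwise disjoint, so 3 is the maximum.

3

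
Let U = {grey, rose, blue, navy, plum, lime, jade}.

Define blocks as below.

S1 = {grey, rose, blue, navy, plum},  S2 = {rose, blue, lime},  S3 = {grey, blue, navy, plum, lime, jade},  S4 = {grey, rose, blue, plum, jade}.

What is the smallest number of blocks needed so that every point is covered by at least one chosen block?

2

Take {S2, S3}. Their union is {grey, rose, blue, navy, plum, lime, jade}, which is all 7 points.
No single block has all 7 points (the largest, S3, has 6), so 2 is optimal.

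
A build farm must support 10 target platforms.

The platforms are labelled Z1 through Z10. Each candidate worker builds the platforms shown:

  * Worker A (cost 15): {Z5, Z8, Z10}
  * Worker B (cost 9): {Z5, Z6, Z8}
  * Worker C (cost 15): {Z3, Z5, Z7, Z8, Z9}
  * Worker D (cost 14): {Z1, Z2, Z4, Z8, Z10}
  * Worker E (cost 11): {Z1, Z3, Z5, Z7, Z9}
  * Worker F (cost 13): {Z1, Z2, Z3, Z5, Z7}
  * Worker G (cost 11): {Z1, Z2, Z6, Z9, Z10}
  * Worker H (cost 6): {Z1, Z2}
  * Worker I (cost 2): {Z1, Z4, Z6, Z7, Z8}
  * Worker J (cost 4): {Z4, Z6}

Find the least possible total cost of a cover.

24

E, G, I together cover every platform (E ∪ G ∪ I = {Z1, Z2, Z3, Z4, Z5, Z6, Z7, Z8, Z9, Z10}); total cost 11 + 11 + 2 = 24.
No covering selection has total cost below 24.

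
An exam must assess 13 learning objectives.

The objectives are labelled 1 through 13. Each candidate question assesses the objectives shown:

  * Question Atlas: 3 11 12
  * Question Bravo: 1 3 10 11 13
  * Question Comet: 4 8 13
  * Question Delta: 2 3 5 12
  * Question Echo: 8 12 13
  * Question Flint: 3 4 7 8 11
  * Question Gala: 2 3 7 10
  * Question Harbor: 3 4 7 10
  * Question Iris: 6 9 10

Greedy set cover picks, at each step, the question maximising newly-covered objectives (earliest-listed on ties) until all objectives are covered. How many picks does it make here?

Greedy: pick Bravo (covers 5 new) → pick Delta (covers 3 new) → pick Flint (covers 3 new) → pick Iris (covers 2 new). Total picks: 4.

4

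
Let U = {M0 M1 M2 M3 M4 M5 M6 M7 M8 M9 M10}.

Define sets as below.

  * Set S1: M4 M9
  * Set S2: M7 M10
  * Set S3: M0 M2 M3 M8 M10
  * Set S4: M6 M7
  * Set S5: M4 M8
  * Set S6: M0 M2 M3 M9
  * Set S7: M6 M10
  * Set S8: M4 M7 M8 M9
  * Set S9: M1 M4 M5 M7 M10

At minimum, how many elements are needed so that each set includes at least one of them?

Take H = {M3, M4, M6, M7}. Each listed set contains at least one of these, so H is a hitting set of size 4.
No choice of 3 elements meets every set, so 4 is the minimum.

4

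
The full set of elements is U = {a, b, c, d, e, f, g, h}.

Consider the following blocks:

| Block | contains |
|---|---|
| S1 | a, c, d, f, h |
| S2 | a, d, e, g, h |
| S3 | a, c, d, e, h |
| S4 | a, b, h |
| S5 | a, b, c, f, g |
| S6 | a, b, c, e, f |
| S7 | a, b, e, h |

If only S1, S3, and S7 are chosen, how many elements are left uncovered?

Union of S1, S3, S7 = {a, b, c, d, e, f, h}.
Not covered: g — 1 element.

1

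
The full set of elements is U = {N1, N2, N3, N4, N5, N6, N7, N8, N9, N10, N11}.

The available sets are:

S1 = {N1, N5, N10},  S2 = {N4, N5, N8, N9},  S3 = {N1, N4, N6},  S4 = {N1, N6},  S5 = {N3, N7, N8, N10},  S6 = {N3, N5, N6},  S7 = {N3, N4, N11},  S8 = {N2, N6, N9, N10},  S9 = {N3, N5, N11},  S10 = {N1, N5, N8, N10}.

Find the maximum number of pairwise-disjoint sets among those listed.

S8, S9 are pairwise disjoint (S8={N2,N6,N9,N10}; S9={N3,N5,N11}).
Every remaining set overlaps one of these, and no 3 of the listed sets are pairwise disjoint, so 2 is the maximum.

2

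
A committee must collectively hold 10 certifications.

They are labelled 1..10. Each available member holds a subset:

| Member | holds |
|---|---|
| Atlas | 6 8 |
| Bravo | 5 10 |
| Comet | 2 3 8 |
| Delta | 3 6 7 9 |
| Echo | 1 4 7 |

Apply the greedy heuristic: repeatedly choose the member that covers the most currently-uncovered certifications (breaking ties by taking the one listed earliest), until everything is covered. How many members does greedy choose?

4

Greedy: pick Delta (covers 4 new) → pick Bravo (covers 2 new) → pick Comet (covers 2 new) → pick Echo (covers 2 new). Total picks: 4.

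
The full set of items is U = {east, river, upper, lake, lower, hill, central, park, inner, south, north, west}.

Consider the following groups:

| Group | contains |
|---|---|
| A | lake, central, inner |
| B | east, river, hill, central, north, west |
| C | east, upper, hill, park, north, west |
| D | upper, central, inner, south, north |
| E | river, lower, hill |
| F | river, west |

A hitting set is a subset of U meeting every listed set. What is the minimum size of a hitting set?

3

H = {river, inner, west} meets every group (each contains at least one member of H), and |H| = 3.
No choice of 2 items meets every group, so 3 is the minimum.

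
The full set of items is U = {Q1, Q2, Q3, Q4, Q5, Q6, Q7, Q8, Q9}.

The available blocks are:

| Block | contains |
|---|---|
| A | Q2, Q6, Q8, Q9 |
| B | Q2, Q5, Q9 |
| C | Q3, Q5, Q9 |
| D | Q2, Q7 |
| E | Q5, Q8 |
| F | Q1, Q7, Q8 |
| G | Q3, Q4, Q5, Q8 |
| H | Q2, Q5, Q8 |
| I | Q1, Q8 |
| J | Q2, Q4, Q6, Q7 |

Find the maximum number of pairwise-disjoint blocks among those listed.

3

C, I, J are pairwise disjoint (C={Q3,Q5,Q9}; I={Q1,Q8}; J={Q2,Q4,Q6,Q7}).
Every remaining block overlaps one of these, and no 4 of the listed blocks are pairwise disjoint, so 3 is the maximum.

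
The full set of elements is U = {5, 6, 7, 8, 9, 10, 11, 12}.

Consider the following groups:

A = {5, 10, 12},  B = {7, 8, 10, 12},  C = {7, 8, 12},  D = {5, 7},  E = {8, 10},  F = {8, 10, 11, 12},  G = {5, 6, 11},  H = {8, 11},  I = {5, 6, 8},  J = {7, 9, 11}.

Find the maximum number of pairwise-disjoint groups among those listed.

2

D, F are pairwise disjoint (D={5,7}; F={8,10,11,12}).
Every remaining group overlaps one of these, and no 3 of the listed groups are pairwise disjoint, so 2 is the maximum.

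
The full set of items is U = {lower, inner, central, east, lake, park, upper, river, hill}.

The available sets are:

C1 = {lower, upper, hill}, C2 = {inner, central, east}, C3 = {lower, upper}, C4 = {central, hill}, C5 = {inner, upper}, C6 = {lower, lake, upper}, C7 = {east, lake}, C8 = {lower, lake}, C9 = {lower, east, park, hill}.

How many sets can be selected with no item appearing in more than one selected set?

C3, C4, C7 are pairwise disjoint (C3={lower,upper}; C4={central,hill}; C7={east,lake}).
Every remaining set overlaps one of these, and no 4 of the listed sets are pairwise disjoint, so 3 is the maximum.

3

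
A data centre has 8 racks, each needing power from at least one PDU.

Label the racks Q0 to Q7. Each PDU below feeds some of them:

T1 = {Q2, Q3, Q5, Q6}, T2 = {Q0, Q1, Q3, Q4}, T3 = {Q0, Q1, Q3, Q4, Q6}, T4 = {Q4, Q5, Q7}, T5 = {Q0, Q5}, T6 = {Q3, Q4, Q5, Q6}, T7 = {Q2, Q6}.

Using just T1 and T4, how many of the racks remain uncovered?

Union of T1, T4 = {Q2, Q3, Q4, Q5, Q6, Q7}.
Not covered: Q0, Q1 — 2 racks.

2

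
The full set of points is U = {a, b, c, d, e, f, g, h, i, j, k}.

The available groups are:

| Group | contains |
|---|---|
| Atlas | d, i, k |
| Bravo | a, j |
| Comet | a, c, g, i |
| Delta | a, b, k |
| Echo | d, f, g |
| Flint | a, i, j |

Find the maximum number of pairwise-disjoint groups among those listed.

2

Echo, Flint are pairwise disjoint (Echo={d,f,g}; Flint={a,i,j}).
Every remaining group overlaps one of these, and no 3 of the listed groups are pairwise disjoint, so 2 is the maximum.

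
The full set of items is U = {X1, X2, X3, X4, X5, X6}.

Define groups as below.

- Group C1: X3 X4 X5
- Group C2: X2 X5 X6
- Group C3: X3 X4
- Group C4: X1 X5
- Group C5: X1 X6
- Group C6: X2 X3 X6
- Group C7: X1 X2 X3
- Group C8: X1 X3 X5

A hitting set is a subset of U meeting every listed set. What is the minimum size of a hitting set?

H = {X1, X2, X4} meets every group (each contains at least one member of H), and |H| = 3.
No choice of 2 items meets every group, so 3 is the minimum.

3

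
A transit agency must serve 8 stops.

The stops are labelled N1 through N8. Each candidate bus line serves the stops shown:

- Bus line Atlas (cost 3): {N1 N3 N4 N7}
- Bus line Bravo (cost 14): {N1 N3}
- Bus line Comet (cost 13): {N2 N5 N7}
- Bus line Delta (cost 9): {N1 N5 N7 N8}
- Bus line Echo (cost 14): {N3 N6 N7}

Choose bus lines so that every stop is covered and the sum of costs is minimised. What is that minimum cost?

39

Atlas, Comet, Delta, Echo together cover every stop (Atlas ∪ Comet ∪ Delta ∪ Echo = {N1, N2, N3, N4, N5, N6, N7, N8}); total cost 3 + 13 + 9 + 14 = 39.
No covering selection has total cost below 39.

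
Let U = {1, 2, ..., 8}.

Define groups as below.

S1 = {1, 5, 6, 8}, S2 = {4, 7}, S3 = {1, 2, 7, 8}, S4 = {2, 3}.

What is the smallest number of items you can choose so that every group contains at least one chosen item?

Take H = {1, 2, 7}. Each listed group contains at least one of these, so H is a hitting set of size 3.
The groups S1, S2, S4 are pairwise disjoint, so any hitting set needs a separate item for each — at least 3. Hence 3 is optimal.

3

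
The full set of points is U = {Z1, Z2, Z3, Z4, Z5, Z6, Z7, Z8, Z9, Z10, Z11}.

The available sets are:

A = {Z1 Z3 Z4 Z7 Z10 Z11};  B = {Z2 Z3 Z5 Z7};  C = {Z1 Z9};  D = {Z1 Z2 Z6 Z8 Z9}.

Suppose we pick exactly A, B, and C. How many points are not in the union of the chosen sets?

2

Union of A, B, C = {Z1, Z2, Z3, Z4, Z5, Z7, Z9, Z10, Z11}.
Not covered: Z6, Z8 — 2 points.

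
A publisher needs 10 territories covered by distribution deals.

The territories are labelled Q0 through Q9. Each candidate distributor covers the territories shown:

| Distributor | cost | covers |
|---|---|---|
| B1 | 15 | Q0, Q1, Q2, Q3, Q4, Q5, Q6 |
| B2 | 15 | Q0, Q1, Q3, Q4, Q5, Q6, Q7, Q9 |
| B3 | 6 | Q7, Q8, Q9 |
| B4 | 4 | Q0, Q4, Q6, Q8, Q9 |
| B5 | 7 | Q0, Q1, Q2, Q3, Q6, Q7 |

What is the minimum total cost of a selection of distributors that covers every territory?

B1, B3 together cover every territory (B1 ∪ B3 = {Q0, Q1, Q2, Q3, Q4, Q5, Q6, Q7, Q8, Q9}); total cost 15 + 6 = 21.
The greedy pick B4, B5, B1 costs 26; no covering selection beats 21.

21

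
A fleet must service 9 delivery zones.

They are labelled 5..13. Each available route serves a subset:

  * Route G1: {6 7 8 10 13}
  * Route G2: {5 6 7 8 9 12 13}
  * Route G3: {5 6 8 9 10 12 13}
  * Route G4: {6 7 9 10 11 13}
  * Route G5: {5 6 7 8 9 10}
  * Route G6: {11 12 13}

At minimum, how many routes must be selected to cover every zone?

2

Take {G5, G6}. Their union is {5, 6, 7, 8, 9, 10, 11, 12, 13}, which is all 9 zones.
No single route has all 9 zones (the largest, G2, has 7), so 2 is optimal.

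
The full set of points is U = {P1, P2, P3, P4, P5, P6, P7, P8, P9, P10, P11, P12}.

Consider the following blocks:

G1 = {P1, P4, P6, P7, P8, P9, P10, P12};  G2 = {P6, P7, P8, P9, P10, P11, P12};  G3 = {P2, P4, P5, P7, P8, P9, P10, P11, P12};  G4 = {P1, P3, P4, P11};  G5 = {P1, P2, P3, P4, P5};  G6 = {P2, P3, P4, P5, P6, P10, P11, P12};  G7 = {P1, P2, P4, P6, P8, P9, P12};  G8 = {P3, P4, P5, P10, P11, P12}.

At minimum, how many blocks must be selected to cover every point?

2

G2 and G5 cover everything between them: the union {P1, P2, P3, P4, P5, P6, P7, P8, P9, P10, P11, P12} is all of U.
No single block has all 12 points (the largest, G3, has 9), so 2 is optimal.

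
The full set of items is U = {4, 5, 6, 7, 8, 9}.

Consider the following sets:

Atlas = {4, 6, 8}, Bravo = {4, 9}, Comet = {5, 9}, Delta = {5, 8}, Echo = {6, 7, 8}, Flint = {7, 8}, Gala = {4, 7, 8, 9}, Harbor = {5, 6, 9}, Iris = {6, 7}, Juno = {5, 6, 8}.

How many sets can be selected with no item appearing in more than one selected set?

3

Bravo, Delta, Iris are pairwise disjoint (Bravo={4,9}; Delta={5,8}; Iris={6,7}).
Every remaining set overlaps one of these, and no 4 of the listed sets are pairwise disjoint, so 3 is the maximum.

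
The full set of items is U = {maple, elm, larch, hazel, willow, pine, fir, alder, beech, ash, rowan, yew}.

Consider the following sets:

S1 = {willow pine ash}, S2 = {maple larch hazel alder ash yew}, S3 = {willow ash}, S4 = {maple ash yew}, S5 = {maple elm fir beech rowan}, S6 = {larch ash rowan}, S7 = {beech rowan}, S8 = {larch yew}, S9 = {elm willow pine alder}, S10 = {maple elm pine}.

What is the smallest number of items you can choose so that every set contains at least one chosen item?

4

The 4 items {willow, pine, rowan, yew} hit every set.
The sets S3, S7, S8, S10 are pairwise disjoint, so any hitting set needs a separate item for each — at least 4. Hence 4 is optimal.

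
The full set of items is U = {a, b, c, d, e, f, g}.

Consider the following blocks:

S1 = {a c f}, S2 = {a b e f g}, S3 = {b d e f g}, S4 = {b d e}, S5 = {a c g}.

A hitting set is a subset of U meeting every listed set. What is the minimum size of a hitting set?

2

The 2 items {a, b} hit every block.
The blocks S1, S4 are pairwise disjoint, so any hitting set needs a separate item for each — at least 2. Hence 2 is optimal.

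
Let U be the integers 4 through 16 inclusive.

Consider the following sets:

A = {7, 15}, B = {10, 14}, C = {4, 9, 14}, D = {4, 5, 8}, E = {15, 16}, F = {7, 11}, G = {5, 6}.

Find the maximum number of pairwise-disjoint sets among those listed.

C, E, F, G are pairwise disjoint (C={4,9,14}; E={15,16}; F={7,11}; G={5,6}).
Every remaining set overlaps one of these, and no 5 of the listed sets are pairwise disjoint, so 4 is the maximum.

4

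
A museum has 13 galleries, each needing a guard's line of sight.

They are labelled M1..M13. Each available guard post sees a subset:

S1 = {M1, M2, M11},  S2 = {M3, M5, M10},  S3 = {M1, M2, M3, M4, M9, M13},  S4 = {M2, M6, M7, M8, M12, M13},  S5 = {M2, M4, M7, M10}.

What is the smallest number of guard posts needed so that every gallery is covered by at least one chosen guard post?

S1 and S2 and S3 and S4 together: S1 ∪ S2 ∪ S3 ∪ S4 = {M1, M2, M3, M4, M5, M6, M7, M8, M9, M10, M11, M12, M13} — every gallery is covered.
No 3 of the 5 guard posts cover everything (all 10 combinations miss at least one gallery), so 4 is optimal.

4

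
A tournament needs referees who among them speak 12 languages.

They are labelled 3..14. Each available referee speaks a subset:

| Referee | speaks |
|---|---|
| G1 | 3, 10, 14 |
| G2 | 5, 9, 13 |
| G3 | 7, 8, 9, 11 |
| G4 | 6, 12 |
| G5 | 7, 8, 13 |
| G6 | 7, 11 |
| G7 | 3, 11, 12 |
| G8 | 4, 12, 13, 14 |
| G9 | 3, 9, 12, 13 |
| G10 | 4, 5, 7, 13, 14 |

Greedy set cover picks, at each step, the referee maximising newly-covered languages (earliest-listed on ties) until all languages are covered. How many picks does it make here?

Greedy: pick G10 (covers 5 new) → pick G3 (covers 3 new) → pick G1 (covers 2 new) → pick G4 (covers 2 new). Total picks: 4.

4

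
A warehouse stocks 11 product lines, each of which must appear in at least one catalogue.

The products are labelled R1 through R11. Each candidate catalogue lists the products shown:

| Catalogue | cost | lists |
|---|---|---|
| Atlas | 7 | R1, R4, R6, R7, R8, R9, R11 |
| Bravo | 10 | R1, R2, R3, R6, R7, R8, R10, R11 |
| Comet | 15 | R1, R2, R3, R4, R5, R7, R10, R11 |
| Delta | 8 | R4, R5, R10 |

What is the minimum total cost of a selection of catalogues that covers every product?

Atlas, Comet together cover every product (Atlas ∪ Comet = {R1, R2, R3, R4, R5, R6, R7, R8, R9, R10, R11}); total cost 7 + 15 = 22.
The greedy pick Atlas, Bravo, Delta costs 25; no covering selection beats 22.

22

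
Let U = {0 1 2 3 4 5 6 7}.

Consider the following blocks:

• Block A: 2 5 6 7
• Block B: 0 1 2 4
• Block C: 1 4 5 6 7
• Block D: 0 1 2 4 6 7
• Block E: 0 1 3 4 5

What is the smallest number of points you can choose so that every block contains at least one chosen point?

The 2 points {4, 7} hit every block.
No single point lies in every block, so at least 2 are needed and 2 is optimal.

2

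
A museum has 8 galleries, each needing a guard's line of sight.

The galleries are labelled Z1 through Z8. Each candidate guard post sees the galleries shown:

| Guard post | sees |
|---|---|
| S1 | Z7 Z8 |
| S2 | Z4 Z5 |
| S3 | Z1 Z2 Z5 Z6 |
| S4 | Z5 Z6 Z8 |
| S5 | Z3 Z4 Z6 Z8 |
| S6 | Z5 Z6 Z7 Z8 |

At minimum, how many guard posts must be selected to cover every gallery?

3

S1 and S3 and S5 together: S1 ∪ S3 ∪ S5 = {Z1, Z2, Z3, Z4, Z5, Z6, Z7, Z8} — every gallery is covered.
Only S3 contains Z1, so S3 is forced; the remaining 4 galleries need at least 2 more guard posts (each remaining guard post adds at most 3) — so at least 3 guard posts are needed, and 3 is optimal.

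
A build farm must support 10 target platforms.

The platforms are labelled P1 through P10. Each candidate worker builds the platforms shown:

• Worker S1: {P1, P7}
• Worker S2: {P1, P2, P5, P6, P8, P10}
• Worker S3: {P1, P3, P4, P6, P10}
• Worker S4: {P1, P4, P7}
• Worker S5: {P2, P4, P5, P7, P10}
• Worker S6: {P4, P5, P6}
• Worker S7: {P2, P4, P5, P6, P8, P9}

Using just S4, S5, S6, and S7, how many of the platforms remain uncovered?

Union of S4, S5, S6, S7 = {P1, P2, P4, P5, P6, P7, P8, P9, P10}.
Not covered: P3 — 1 platform.

1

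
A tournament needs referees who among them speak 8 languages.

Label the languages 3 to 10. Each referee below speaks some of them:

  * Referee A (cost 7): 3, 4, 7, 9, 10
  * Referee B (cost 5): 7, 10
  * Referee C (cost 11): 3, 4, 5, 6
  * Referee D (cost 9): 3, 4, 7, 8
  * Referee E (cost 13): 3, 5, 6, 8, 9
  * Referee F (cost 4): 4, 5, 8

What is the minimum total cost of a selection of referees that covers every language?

20

A, E together cover every language (A ∪ E = {3, 4, 5, 6, 7, 8, 9, 10}); total cost 7 + 13 = 20.
The greedy pick F, A, C costs 22; no covering selection beats 20.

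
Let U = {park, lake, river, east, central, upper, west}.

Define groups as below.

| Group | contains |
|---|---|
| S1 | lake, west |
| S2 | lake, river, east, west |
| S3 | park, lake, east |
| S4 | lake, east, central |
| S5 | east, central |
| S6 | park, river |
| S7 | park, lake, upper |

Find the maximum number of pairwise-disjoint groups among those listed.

S1, S5, S6 are pairwise disjoint (S1={lake,west}; S5={east,central}; S6={park,river}).
Every remaining group overlaps one of these, and no 4 of the listed groups are pairwise disjoint, so 3 is the maximum.

3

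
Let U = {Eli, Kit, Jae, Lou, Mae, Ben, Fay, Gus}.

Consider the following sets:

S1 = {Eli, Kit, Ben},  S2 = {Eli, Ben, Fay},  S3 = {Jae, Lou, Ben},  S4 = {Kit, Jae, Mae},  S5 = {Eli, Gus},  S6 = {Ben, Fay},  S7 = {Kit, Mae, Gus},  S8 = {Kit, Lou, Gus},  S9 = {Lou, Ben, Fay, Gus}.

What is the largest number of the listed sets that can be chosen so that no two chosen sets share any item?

3

S4, S5, S6 are pairwise disjoint (S4={Kit,Jae,Mae}; S5={Eli,Gus}; S6={Ben,Fay}).
Every remaining set overlaps one of these, and no 4 of the listed sets are pairwise disjoint, so 3 is the maximum.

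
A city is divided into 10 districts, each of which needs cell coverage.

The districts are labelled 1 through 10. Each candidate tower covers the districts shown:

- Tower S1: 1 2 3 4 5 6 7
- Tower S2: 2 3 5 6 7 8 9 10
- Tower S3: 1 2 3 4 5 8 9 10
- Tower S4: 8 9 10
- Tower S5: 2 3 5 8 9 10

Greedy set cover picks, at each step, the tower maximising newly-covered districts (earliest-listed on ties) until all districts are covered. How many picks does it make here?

2

Greedy: pick S2 (covers 8 new) → pick S1 (covers 2 new). Total picks: 2.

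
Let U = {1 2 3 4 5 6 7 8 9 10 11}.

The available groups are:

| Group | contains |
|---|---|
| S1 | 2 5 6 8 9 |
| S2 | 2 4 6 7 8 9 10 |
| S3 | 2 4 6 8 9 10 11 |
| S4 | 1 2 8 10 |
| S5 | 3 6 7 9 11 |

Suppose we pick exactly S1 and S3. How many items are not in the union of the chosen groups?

3

Union of S1, S3 = {2, 4, 5, 6, 8, 9, 10, 11}.
Not covered: 1, 3, 7 — 3 items.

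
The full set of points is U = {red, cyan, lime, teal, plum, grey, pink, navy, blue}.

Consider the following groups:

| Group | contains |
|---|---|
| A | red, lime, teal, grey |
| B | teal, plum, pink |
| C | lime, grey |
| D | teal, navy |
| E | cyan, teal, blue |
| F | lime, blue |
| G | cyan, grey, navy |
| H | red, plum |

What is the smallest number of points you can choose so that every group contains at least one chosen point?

4

The 4 points {red, cyan, lime, teal} hit every group.
No choice of 3 points meets every group, so 4 is the minimum.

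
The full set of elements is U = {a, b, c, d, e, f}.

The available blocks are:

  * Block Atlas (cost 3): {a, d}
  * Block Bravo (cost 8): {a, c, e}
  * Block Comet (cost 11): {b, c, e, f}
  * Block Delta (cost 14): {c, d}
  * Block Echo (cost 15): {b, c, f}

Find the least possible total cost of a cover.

14

Atlas, Comet together cover every element (Atlas ∪ Comet = {a, b, c, d, e, f}); total cost 3 + 11 = 14.
No covering selection has total cost below 14.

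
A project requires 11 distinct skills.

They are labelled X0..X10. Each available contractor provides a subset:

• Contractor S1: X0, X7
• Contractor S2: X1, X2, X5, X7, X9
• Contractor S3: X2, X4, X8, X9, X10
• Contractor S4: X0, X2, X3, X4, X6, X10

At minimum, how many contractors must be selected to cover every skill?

S2 and S3 and S4 together: S2 ∪ S3 ∪ S4 = {X0, X1, X2, X3, X4, X5, X6, X7, X8, X9, X10} — every skill is covered.
Only S2 contains X1, so S2 is forced; the remaining 6 skills need at least 2 more contractors (each remaining contractor adds at most 5) — so at least 3 contractors are needed, and 3 is optimal.

3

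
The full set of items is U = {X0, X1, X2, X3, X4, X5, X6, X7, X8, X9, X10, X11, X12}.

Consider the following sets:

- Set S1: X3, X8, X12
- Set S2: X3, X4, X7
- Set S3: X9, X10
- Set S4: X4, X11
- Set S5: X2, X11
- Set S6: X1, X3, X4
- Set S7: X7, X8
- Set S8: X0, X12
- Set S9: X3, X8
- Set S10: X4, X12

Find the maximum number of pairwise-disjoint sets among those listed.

5

S3, S5, S6, S7, S8 are pairwise disjoint (S3={X9,X10}; S5={X2,X11}; S6={X1,X3,X4}; S7={X7,X8}; S8={X0,X12}).
Every remaining set overlaps one of these, and no 6 of the listed sets are pairwise disjoint, so 5 is the maximum.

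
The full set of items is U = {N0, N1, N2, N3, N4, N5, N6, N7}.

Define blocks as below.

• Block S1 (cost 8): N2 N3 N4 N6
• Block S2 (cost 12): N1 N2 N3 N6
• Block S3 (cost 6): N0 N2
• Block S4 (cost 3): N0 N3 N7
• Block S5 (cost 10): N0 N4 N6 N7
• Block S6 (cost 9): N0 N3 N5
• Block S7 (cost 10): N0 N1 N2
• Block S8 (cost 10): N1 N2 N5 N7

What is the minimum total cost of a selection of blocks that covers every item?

S1, S4, S8 together cover every item (S1 ∪ S4 ∪ S8 = {N0, N1, N2, N3, N4, N5, N6, N7}); total cost 8 + 3 + 10 = 21.
No covering selection has total cost below 21.

21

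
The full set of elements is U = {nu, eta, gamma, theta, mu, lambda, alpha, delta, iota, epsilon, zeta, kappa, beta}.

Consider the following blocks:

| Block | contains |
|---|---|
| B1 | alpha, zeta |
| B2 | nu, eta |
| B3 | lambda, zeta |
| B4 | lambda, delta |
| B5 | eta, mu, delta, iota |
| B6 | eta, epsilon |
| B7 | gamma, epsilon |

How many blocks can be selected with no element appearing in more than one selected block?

4

B1, B2, B4, B7 are pairwise disjoint (B1={alpha,zeta}; B2={nu,eta}; B4={lambda,delta}; B7={gamma,epsilon}).
Every remaining block overlaps one of these, and no 5 of the listed blocks are pairwise disjoint, so 4 is the maximum.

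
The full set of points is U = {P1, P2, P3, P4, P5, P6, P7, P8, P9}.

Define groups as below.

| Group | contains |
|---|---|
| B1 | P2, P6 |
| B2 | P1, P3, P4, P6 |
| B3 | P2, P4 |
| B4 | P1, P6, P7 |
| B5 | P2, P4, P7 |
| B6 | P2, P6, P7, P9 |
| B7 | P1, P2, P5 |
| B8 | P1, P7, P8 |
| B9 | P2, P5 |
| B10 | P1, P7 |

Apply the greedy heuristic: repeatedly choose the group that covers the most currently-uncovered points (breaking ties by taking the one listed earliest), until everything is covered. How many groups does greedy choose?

Greedy: pick B2 (covers 4 new) → pick B6 (covers 3 new) → pick B7 (covers 1 new) → pick B8 (covers 1 new). Total picks: 4.

4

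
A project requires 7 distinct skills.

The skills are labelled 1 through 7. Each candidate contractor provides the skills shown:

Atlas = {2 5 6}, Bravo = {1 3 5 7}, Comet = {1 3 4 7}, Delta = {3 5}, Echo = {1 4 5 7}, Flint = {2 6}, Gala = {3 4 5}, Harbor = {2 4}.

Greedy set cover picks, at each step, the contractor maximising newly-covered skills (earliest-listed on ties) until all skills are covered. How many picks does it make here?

Greedy: pick Bravo (covers 4 new) → pick Atlas (covers 2 new) → pick Comet (covers 1 new). Total picks: 3.
(The true minimum cover uses only 2 contractors, so greedy is not optimal here.)

3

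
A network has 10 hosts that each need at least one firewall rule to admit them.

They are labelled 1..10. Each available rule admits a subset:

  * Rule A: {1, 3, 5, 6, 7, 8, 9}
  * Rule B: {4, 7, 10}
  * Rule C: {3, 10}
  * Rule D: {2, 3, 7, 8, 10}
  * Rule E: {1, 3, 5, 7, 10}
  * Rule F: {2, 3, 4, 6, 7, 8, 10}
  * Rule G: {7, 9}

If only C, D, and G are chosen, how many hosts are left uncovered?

4

Union of C, D, G = {2, 3, 7, 8, 9, 10}.
Not covered: 1, 4, 5, 6 — 4 hosts.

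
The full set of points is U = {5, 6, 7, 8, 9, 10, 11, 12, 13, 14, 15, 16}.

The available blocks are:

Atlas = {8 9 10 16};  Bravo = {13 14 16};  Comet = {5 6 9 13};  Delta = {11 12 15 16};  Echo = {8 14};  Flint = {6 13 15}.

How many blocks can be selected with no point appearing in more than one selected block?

Comet, Delta, Echo are pairwise disjoint (Comet={5,6,9,13}; Delta={11,12,15,16}; Echo={8,14}).
Every remaining block overlaps one of these, and no 4 of the listed blocks are pairwise disjoint, so 3 is the maximum.

3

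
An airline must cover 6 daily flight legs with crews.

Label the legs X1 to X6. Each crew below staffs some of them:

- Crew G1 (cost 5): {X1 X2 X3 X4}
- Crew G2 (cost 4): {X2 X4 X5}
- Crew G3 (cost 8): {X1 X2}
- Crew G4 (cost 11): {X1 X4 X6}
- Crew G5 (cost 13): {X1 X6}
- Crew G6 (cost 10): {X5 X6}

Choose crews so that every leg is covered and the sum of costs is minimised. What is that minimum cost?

G1, G6 together cover every leg (G1 ∪ G6 = {X1, X2, X3, X4, X5, X6}); total cost 5 + 10 = 15.
The greedy pick G1, G2, G6 costs 19; no covering selection beats 15.

15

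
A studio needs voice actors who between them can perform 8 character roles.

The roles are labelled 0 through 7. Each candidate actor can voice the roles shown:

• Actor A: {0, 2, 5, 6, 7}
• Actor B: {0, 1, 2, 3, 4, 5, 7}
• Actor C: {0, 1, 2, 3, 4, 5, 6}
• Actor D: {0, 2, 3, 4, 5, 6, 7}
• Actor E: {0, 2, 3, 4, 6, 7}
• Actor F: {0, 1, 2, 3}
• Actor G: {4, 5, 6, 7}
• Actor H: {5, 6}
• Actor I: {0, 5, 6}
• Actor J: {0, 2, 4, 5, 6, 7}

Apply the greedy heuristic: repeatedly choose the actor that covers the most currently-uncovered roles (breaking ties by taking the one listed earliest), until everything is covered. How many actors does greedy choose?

Greedy: pick B (covers 7 new) → pick A (covers 1 new). Total picks: 2.

2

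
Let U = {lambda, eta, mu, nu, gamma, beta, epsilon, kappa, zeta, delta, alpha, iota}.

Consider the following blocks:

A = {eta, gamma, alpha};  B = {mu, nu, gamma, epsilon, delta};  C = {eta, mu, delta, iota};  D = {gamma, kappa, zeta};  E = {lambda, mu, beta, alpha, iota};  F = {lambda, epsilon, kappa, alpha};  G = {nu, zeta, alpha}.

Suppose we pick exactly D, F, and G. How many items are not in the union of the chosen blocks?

5

Union of D, F, G = {lambda, nu, gamma, epsilon, kappa, zeta, alpha}.
Not covered: eta, mu, beta, delta, iota — 5 items.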